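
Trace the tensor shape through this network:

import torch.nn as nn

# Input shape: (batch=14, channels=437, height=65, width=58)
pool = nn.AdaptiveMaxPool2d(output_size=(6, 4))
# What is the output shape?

Input shape: (14, 437, 65, 58)
Output shape: (14, 437, 6, 4)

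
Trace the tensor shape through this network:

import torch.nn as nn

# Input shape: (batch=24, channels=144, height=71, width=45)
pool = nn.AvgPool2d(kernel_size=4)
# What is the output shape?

Input shape: (24, 144, 71, 45)
Output shape: (24, 144, 17, 11)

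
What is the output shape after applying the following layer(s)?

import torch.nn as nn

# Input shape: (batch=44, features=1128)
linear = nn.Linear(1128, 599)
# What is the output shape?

Input shape: (44, 1128)
Output shape: (44, 599)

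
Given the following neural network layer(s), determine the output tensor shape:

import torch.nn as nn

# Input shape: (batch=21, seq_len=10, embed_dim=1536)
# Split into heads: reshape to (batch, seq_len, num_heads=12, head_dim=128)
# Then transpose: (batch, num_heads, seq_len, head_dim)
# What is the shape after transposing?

Input shape: (21, 10, 1536)
  -> after reshape: (21, 10, 12, 128)
Output shape: (21, 12, 10, 128)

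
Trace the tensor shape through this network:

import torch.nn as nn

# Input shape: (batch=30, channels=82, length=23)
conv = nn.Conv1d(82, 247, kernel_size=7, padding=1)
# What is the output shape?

Input shape: (30, 82, 23)
Output shape: (30, 247, 19)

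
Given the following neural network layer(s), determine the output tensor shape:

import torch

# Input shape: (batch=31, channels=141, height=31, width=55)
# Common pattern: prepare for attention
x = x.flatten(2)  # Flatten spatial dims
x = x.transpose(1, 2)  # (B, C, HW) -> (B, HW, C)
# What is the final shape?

Input shape: (31, 141, 31, 55)
  -> after flatten(2): (31, 141, 1705)
Output shape: (31, 1705, 141)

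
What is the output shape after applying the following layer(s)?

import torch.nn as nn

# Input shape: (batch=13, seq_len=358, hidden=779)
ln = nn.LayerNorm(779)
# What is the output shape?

Input shape: (13, 358, 779)
Output shape: (13, 358, 779)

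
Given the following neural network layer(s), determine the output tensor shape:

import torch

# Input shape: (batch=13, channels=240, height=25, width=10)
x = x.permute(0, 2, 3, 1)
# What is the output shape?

Input shape: (13, 240, 25, 10)
Output shape: (13, 25, 10, 240)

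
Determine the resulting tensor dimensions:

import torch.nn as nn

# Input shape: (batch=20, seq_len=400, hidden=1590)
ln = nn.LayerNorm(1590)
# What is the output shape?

Input shape: (20, 400, 1590)
Output shape: (20, 400, 1590)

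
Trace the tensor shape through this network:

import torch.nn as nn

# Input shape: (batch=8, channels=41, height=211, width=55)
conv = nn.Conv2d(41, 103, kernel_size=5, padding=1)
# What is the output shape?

Input shape: (8, 41, 211, 55)
Output shape: (8, 103, 209, 53)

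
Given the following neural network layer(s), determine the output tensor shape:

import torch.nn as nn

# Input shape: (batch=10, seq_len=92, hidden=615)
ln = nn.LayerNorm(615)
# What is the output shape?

Input shape: (10, 92, 615)
Output shape: (10, 92, 615)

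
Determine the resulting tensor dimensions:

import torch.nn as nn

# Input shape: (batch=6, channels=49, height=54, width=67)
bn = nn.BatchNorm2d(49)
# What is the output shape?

Input shape: (6, 49, 54, 67)
Output shape: (6, 49, 54, 67)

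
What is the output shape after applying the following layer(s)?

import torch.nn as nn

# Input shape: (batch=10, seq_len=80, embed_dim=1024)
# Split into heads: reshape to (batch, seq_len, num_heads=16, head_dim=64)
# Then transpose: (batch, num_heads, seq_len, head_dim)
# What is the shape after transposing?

Input shape: (10, 80, 1024)
  -> after reshape: (10, 80, 16, 64)
Output shape: (10, 16, 80, 64)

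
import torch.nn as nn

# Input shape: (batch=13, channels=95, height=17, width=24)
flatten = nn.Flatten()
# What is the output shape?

Input shape: (13, 95, 17, 24)
Output shape: (13, 38760)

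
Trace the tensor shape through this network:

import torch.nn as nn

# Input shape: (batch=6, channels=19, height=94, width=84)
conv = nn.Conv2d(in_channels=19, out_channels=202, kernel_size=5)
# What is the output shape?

Input shape: (6, 19, 94, 84)
Output shape: (6, 202, 90, 80)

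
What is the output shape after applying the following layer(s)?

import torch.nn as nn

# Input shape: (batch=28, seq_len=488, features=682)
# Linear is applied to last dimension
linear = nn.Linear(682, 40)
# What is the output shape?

Input shape: (28, 488, 682)
Output shape: (28, 488, 40)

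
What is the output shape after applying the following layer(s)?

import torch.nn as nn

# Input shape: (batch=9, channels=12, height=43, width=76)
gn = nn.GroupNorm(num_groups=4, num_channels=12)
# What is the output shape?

Input shape: (9, 12, 43, 76)
Output shape: (9, 12, 43, 76)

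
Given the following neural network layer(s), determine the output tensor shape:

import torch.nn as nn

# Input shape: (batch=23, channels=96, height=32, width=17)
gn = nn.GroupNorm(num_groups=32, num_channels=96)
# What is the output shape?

Input shape: (23, 96, 32, 17)
Output shape: (23, 96, 32, 17)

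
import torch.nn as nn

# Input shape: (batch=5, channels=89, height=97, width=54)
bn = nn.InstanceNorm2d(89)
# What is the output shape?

Input shape: (5, 89, 97, 54)
Output shape: (5, 89, 97, 54)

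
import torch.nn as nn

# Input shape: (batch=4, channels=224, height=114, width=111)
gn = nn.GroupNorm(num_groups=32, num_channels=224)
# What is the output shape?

Input shape: (4, 224, 114, 111)
Output shape: (4, 224, 114, 111)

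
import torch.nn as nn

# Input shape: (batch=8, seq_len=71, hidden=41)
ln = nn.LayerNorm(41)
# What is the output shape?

Input shape: (8, 71, 41)
Output shape: (8, 71, 41)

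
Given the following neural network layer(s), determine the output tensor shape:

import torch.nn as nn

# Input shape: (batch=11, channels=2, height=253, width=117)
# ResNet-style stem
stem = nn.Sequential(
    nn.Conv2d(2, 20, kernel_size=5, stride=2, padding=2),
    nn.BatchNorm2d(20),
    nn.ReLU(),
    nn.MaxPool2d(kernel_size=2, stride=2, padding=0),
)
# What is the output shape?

Input shape: (11, 2, 253, 117)
  -> after Conv2d 5x5 stride=2: (11, 20, 127, 59)
Output shape: (11, 20, 63, 29)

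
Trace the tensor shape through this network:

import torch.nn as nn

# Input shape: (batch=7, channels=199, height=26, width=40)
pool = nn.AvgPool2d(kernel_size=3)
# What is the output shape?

Input shape: (7, 199, 26, 40)
Output shape: (7, 199, 8, 13)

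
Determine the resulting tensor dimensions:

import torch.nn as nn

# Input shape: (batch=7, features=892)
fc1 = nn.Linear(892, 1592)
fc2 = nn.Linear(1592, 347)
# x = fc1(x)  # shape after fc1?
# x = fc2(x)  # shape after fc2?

Input shape: (7, 892)
  -> after fc1: (7, 1592)
Output shape: (7, 347)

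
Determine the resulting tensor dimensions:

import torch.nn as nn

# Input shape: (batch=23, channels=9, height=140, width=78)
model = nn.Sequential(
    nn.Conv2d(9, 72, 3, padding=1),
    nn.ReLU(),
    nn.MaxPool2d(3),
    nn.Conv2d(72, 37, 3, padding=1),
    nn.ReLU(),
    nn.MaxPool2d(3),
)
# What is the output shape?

Input shape: (23, 9, 140, 78)
  -> after first Conv2d: (23, 72, 140, 78)
  -> after first MaxPool2d: (23, 72, 46, 26)
  -> after second Conv2d: (23, 37, 46, 26)
Output shape: (23, 37, 15, 8)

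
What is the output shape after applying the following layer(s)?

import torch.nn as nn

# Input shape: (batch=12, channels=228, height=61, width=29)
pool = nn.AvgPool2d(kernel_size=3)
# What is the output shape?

Input shape: (12, 228, 61, 29)
Output shape: (12, 228, 20, 9)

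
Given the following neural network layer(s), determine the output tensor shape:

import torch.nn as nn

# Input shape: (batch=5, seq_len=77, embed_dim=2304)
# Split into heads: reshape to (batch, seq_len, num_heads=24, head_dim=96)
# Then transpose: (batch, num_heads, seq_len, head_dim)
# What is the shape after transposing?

Input shape: (5, 77, 2304)
  -> after reshape: (5, 77, 24, 96)
Output shape: (5, 24, 77, 96)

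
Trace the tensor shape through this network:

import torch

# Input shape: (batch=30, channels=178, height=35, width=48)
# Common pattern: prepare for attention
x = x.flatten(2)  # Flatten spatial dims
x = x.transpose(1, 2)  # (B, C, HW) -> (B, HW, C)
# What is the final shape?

Input shape: (30, 178, 35, 48)
  -> after flatten(2): (30, 178, 1680)
Output shape: (30, 1680, 178)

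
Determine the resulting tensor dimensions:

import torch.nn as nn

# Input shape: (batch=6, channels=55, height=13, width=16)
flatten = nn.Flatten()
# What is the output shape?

Input shape: (6, 55, 13, 16)
Output shape: (6, 11440)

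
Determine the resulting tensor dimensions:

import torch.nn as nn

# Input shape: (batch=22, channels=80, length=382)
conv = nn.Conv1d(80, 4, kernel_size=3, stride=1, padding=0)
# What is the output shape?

Input shape: (22, 80, 382)
Output shape: (22, 4, 380)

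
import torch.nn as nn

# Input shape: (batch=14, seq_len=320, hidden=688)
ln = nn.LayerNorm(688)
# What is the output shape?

Input shape: (14, 320, 688)
Output shape: (14, 320, 688)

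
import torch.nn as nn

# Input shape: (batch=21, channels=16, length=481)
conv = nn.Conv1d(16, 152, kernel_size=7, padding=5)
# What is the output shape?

Input shape: (21, 16, 481)
Output shape: (21, 152, 485)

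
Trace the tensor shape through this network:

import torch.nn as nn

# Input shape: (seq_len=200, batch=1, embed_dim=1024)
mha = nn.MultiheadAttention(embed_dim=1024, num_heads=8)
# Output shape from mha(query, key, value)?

Input shape: (200, 1, 1024)
Output shape: (200, 1, 1024)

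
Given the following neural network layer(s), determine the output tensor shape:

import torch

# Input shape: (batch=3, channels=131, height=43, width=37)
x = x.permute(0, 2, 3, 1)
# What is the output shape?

Input shape: (3, 131, 43, 37)
Output shape: (3, 43, 37, 131)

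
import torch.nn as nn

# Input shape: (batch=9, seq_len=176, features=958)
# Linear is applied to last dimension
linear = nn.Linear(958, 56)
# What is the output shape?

Input shape: (9, 176, 958)
Output shape: (9, 176, 56)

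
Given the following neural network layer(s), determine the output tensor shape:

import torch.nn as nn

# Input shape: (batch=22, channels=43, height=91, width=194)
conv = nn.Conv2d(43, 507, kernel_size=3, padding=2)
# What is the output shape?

Input shape: (22, 43, 91, 194)
Output shape: (22, 507, 93, 196)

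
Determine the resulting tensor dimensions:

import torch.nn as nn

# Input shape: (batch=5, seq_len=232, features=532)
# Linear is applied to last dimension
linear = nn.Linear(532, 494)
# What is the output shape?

Input shape: (5, 232, 532)
Output shape: (5, 232, 494)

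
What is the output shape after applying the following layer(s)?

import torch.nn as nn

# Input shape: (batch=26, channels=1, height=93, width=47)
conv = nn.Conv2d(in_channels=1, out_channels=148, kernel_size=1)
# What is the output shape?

Input shape: (26, 1, 93, 47)
Output shape: (26, 148, 93, 47)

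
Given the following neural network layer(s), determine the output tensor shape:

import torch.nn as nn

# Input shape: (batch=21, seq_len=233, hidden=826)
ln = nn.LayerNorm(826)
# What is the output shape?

Input shape: (21, 233, 826)
Output shape: (21, 233, 826)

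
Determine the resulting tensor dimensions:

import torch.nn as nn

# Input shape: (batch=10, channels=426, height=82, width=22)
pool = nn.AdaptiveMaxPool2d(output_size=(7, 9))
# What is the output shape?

Input shape: (10, 426, 82, 22)
Output shape: (10, 426, 7, 9)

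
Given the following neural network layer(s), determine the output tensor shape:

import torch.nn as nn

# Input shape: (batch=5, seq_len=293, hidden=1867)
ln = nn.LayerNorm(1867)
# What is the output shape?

Input shape: (5, 293, 1867)
Output shape: (5, 293, 1867)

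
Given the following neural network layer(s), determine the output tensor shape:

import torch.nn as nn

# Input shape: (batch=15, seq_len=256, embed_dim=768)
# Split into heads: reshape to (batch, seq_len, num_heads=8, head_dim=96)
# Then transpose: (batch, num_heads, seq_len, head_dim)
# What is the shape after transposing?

Input shape: (15, 256, 768)
  -> after reshape: (15, 256, 8, 96)
Output shape: (15, 8, 256, 96)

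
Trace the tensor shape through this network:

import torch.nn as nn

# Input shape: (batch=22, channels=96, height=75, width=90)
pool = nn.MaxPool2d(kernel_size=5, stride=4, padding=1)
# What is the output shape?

Input shape: (22, 96, 75, 90)
Output shape: (22, 96, 19, 22)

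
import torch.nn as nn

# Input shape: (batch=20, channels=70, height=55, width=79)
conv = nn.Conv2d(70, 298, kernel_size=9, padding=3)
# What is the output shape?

Input shape: (20, 70, 55, 79)
Output shape: (20, 298, 53, 77)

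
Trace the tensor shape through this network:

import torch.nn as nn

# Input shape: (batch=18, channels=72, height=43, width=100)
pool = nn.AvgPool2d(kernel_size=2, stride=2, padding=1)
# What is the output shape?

Input shape: (18, 72, 43, 100)
Output shape: (18, 72, 22, 51)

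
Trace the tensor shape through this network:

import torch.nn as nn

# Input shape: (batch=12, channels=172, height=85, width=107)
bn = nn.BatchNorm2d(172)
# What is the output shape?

Input shape: (12, 172, 85, 107)
Output shape: (12, 172, 85, 107)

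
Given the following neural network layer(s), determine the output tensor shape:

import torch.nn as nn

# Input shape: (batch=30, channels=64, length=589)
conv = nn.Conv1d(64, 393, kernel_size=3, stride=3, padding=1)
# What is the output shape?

Input shape: (30, 64, 589)
Output shape: (30, 393, 197)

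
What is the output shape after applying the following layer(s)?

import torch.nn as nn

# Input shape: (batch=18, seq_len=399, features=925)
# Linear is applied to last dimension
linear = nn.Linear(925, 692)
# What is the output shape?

Input shape: (18, 399, 925)
Output shape: (18, 399, 692)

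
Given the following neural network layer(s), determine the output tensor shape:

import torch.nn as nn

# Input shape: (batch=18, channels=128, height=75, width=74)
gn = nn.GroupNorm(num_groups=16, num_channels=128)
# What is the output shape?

Input shape: (18, 128, 75, 74)
Output shape: (18, 128, 75, 74)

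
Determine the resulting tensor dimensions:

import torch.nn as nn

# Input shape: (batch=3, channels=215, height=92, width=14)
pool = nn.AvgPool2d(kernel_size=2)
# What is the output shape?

Input shape: (3, 215, 92, 14)
Output shape: (3, 215, 46, 7)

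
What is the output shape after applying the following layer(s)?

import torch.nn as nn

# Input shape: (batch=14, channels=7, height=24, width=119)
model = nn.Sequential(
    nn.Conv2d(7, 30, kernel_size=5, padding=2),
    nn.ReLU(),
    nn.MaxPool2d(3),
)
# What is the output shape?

Input shape: (14, 7, 24, 119)
  -> after Conv2d: (14, 30, 24, 119)
  -> after ReLU: (14, 30, 24, 119)
Output shape: (14, 30, 8, 39)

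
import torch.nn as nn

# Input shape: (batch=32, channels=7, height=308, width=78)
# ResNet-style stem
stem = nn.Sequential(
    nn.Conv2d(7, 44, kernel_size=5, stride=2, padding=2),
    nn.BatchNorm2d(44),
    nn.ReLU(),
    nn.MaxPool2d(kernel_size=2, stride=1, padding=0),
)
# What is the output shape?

Input shape: (32, 7, 308, 78)
  -> after Conv2d 5x5 stride=2: (32, 44, 154, 39)
Output shape: (32, 44, 153, 38)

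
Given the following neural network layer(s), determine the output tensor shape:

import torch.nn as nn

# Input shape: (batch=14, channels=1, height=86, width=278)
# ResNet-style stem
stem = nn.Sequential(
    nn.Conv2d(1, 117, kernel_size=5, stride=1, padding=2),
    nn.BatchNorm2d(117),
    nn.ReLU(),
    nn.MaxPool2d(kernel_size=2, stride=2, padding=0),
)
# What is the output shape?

Input shape: (14, 1, 86, 278)
  -> after Conv2d 5x5 stride=1: (14, 117, 86, 278)
Output shape: (14, 117, 43, 139)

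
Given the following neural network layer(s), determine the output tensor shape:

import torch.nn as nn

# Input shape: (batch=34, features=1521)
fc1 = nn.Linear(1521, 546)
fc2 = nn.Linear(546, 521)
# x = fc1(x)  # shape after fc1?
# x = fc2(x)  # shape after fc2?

Input shape: (34, 1521)
  -> after fc1: (34, 546)
Output shape: (34, 521)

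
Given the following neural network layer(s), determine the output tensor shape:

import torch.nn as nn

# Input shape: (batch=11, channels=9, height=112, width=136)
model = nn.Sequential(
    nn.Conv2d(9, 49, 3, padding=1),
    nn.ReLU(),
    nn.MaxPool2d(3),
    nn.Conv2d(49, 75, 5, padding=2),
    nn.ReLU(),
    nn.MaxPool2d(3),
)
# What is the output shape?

Input shape: (11, 9, 112, 136)
  -> after first Conv2d: (11, 49, 112, 136)
  -> after first MaxPool2d: (11, 49, 37, 45)
  -> after second Conv2d: (11, 75, 37, 45)
Output shape: (11, 75, 12, 15)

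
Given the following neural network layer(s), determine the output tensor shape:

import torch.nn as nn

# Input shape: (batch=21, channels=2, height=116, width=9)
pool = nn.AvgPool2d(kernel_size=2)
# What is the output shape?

Input shape: (21, 2, 116, 9)
Output shape: (21, 2, 58, 4)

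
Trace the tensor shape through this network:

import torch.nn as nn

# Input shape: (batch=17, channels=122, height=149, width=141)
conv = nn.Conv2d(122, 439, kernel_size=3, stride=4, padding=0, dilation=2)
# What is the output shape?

Input shape: (17, 122, 149, 141)
Output shape: (17, 439, 37, 35)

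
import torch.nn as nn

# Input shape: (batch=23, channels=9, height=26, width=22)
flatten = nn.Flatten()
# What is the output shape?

Input shape: (23, 9, 26, 22)
Output shape: (23, 5148)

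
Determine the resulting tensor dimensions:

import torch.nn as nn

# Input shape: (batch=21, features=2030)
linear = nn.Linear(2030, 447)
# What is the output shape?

Input shape: (21, 2030)
Output shape: (21, 447)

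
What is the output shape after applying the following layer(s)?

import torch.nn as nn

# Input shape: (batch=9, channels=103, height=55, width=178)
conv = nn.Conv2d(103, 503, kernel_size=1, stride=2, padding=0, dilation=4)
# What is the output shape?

Input shape: (9, 103, 55, 178)
Output shape: (9, 503, 28, 89)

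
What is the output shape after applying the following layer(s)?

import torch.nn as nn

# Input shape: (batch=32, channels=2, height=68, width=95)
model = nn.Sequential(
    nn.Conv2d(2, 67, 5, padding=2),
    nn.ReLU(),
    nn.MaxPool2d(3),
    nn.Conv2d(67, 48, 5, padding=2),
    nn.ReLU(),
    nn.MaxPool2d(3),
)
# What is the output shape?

Input shape: (32, 2, 68, 95)
  -> after first Conv2d: (32, 67, 68, 95)
  -> after first MaxPool2d: (32, 67, 22, 31)
  -> after second Conv2d: (32, 48, 22, 31)
Output shape: (32, 48, 7, 10)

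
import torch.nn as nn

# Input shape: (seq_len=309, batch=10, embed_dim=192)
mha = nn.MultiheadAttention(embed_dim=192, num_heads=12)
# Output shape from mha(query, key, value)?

Input shape: (309, 10, 192)
Output shape: (309, 10, 192)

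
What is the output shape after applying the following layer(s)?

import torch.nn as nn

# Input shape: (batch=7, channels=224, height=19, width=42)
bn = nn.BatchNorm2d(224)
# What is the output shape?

Input shape: (7, 224, 19, 42)
Output shape: (7, 224, 19, 42)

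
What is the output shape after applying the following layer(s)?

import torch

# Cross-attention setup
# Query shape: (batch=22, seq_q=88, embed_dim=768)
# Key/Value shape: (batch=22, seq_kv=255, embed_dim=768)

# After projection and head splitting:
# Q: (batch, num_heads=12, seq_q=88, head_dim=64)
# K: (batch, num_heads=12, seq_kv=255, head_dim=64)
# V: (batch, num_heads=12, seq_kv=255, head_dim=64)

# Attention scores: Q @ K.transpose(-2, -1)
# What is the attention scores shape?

Input shape: (22, 88, 768)
Output shape: (22, 12, 88, 255)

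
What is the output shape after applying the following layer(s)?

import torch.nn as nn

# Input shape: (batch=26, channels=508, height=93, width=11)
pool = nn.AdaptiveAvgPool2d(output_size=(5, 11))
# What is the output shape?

Input shape: (26, 508, 93, 11)
Output shape: (26, 508, 5, 11)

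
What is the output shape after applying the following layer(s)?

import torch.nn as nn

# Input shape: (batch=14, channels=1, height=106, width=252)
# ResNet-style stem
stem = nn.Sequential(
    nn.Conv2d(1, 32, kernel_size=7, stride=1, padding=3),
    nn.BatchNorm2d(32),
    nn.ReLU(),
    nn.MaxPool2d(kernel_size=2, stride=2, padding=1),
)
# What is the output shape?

Input shape: (14, 1, 106, 252)
  -> after Conv2d 7x7 stride=1: (14, 32, 106, 252)
Output shape: (14, 32, 54, 127)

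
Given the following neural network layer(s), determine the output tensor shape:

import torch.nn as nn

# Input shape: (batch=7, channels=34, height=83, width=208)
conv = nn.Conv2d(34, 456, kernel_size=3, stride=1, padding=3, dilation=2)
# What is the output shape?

Input shape: (7, 34, 83, 208)
Output shape: (7, 456, 85, 210)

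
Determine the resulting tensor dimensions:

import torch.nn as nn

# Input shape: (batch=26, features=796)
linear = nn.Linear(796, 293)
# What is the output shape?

Input shape: (26, 796)
Output shape: (26, 293)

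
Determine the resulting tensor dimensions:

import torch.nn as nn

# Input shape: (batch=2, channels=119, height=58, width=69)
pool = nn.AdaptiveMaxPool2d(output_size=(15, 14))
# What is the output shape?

Input shape: (2, 119, 58, 69)
Output shape: (2, 119, 15, 14)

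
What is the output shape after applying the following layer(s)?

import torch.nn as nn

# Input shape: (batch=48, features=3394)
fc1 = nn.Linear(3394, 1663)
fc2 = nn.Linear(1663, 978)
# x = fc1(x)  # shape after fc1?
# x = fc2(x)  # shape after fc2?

Input shape: (48, 3394)
  -> after fc1: (48, 1663)
Output shape: (48, 978)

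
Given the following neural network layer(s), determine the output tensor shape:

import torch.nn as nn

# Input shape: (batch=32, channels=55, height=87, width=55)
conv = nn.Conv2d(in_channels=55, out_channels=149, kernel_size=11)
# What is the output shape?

Input shape: (32, 55, 87, 55)
Output shape: (32, 149, 77, 45)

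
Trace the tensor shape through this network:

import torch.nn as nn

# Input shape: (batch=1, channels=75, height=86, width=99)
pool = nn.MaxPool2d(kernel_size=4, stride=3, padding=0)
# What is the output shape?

Input shape: (1, 75, 86, 99)
Output shape: (1, 75, 28, 32)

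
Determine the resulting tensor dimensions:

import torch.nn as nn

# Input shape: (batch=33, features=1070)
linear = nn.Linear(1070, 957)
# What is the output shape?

Input shape: (33, 1070)
Output shape: (33, 957)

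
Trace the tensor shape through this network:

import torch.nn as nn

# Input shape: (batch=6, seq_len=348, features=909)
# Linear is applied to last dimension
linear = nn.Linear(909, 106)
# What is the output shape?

Input shape: (6, 348, 909)
Output shape: (6, 348, 106)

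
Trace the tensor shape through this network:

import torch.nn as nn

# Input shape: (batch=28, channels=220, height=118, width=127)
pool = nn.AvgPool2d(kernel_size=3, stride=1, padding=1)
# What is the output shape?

Input shape: (28, 220, 118, 127)
Output shape: (28, 220, 118, 127)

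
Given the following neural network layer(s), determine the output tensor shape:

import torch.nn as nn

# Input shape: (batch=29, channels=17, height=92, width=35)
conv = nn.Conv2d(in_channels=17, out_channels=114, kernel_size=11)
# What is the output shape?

Input shape: (29, 17, 92, 35)
Output shape: (29, 114, 82, 25)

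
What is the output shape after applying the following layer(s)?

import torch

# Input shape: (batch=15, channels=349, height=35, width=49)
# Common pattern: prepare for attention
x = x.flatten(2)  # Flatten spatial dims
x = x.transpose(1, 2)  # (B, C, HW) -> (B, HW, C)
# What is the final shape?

Input shape: (15, 349, 35, 49)
  -> after flatten(2): (15, 349, 1715)
Output shape: (15, 1715, 349)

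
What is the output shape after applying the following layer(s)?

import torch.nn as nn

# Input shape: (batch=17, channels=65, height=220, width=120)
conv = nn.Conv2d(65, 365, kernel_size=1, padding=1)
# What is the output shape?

Input shape: (17, 65, 220, 120)
Output shape: (17, 365, 222, 122)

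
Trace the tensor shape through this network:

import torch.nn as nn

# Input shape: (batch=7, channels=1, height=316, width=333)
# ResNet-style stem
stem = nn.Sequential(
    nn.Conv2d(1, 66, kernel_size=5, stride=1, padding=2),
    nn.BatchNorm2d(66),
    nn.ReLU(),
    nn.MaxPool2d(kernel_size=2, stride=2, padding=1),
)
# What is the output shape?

Input shape: (7, 1, 316, 333)
  -> after Conv2d 5x5 stride=1: (7, 66, 316, 333)
Output shape: (7, 66, 159, 167)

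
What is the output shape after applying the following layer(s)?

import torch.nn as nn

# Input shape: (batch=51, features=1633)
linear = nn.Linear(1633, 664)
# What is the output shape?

Input shape: (51, 1633)
Output shape: (51, 664)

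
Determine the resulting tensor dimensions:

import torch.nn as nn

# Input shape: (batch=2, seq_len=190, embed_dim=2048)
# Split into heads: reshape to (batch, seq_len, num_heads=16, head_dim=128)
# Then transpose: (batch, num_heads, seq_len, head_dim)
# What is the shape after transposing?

Input shape: (2, 190, 2048)
  -> after reshape: (2, 190, 16, 128)
Output shape: (2, 16, 190, 128)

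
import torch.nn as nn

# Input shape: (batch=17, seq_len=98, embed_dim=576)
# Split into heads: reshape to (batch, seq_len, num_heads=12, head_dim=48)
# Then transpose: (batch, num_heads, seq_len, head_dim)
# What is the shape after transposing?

Input shape: (17, 98, 576)
  -> after reshape: (17, 98, 12, 48)
Output shape: (17, 12, 98, 48)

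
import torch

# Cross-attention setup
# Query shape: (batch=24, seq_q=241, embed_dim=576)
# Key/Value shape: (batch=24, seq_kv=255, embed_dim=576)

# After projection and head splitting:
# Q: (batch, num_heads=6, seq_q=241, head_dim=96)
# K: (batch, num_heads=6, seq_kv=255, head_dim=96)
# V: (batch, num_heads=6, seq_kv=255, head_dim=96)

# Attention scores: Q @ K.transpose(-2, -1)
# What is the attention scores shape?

Input shape: (24, 241, 576)
Output shape: (24, 6, 241, 255)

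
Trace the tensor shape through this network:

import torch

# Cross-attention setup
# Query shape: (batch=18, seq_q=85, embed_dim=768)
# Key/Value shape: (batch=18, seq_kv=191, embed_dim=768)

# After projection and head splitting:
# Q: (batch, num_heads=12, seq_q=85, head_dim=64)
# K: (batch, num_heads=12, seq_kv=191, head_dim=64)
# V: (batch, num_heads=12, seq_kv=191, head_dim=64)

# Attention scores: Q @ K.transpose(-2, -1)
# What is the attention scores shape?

Input shape: (18, 85, 768)
Output shape: (18, 12, 85, 191)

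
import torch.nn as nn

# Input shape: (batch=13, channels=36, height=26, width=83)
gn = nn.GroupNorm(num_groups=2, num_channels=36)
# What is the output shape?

Input shape: (13, 36, 26, 83)
Output shape: (13, 36, 26, 83)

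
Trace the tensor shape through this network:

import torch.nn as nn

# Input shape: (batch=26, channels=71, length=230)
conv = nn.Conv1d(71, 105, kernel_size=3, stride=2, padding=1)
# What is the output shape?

Input shape: (26, 71, 230)
Output shape: (26, 105, 115)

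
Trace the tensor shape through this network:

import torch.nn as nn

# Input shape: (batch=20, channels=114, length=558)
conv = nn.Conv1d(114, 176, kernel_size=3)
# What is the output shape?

Input shape: (20, 114, 558)
Output shape: (20, 176, 556)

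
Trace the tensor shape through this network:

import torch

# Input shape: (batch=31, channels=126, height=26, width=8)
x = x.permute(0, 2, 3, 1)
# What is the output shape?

Input shape: (31, 126, 26, 8)
Output shape: (31, 26, 8, 126)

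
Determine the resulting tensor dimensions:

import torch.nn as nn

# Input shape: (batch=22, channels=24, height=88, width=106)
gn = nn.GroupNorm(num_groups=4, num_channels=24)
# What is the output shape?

Input shape: (22, 24, 88, 106)
Output shape: (22, 24, 88, 106)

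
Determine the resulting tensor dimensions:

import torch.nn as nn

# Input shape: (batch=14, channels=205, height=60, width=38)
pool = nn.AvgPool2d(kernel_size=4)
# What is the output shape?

Input shape: (14, 205, 60, 38)
Output shape: (14, 205, 15, 9)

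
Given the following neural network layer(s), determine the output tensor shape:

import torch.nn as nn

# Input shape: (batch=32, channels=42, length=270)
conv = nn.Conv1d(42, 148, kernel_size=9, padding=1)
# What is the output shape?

Input shape: (32, 42, 270)
Output shape: (32, 148, 264)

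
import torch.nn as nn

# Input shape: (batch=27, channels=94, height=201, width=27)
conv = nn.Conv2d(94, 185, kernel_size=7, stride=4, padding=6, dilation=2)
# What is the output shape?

Input shape: (27, 94, 201, 27)
Output shape: (27, 185, 51, 7)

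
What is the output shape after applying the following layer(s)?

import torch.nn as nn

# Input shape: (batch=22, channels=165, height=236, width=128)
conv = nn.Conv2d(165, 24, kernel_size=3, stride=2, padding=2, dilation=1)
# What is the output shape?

Input shape: (22, 165, 236, 128)
Output shape: (22, 24, 119, 65)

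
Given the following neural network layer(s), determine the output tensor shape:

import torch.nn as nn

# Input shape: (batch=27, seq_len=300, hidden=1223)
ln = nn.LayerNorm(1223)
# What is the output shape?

Input shape: (27, 300, 1223)
Output shape: (27, 300, 1223)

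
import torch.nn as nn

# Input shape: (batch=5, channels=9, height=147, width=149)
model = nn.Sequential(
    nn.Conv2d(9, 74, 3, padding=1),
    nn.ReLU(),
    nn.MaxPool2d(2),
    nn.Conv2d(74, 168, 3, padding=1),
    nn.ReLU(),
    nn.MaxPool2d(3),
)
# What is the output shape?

Input shape: (5, 9, 147, 149)
  -> after first Conv2d: (5, 74, 147, 149)
  -> after first MaxPool2d: (5, 74, 73, 74)
  -> after second Conv2d: (5, 168, 73, 74)
Output shape: (5, 168, 24, 24)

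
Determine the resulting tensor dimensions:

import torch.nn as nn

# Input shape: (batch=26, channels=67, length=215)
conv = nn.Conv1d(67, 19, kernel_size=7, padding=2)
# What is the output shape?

Input shape: (26, 67, 215)
Output shape: (26, 19, 213)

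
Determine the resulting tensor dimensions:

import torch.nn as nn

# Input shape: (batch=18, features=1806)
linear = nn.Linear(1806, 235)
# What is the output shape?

Input shape: (18, 1806)
Output shape: (18, 235)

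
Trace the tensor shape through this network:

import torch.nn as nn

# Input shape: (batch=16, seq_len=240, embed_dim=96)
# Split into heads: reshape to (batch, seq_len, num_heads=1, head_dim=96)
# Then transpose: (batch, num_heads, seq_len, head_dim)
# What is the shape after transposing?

Input shape: (16, 240, 96)
  -> after reshape: (16, 240, 1, 96)
Output shape: (16, 1, 240, 96)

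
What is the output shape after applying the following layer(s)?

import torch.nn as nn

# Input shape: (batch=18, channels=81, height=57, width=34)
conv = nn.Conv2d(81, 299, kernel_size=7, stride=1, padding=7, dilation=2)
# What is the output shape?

Input shape: (18, 81, 57, 34)
Output shape: (18, 299, 59, 36)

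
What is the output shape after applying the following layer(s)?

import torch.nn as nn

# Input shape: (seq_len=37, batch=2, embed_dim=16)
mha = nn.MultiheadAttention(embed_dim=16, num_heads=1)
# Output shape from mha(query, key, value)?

Input shape: (37, 2, 16)
Output shape: (37, 2, 16)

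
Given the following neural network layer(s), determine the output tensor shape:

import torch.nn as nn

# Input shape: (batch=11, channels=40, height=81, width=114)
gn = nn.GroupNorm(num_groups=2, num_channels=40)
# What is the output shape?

Input shape: (11, 40, 81, 114)
Output shape: (11, 40, 81, 114)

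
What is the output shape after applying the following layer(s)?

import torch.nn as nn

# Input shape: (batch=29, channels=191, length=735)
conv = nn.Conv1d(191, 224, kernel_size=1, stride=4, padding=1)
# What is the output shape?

Input shape: (29, 191, 735)
Output shape: (29, 224, 185)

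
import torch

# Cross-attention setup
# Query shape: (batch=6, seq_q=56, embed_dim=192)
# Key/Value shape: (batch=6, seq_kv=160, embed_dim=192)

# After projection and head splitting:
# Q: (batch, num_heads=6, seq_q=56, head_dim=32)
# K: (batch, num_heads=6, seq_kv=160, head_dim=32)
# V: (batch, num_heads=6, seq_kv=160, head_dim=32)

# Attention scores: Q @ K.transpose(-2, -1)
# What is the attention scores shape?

Input shape: (6, 56, 192)
Output shape: (6, 6, 56, 160)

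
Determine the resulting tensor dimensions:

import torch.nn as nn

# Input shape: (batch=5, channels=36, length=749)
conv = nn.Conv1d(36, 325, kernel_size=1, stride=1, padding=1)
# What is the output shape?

Input shape: (5, 36, 749)
Output shape: (5, 325, 751)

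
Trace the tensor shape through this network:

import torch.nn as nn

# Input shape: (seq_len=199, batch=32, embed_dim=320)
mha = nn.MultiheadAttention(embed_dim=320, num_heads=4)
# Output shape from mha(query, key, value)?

Input shape: (199, 32, 320)
Output shape: (199, 32, 320)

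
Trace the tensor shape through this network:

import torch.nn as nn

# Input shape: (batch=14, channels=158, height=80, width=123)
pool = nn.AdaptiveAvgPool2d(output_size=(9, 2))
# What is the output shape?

Input shape: (14, 158, 80, 123)
Output shape: (14, 158, 9, 2)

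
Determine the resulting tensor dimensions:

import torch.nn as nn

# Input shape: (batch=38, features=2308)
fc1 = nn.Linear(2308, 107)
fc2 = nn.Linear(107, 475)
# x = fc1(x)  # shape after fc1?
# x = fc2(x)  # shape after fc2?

Input shape: (38, 2308)
  -> after fc1: (38, 107)
Output shape: (38, 475)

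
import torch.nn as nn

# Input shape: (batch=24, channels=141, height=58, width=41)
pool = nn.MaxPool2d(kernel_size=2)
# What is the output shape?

Input shape: (24, 141, 58, 41)
Output shape: (24, 141, 29, 20)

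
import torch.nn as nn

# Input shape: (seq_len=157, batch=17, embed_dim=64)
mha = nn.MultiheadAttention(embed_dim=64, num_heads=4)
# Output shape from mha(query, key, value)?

Input shape: (157, 17, 64)
Output shape: (157, 17, 64)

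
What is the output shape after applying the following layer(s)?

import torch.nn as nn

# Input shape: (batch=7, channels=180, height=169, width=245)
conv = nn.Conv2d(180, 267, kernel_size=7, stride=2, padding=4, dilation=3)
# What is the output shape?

Input shape: (7, 180, 169, 245)
Output shape: (7, 267, 80, 118)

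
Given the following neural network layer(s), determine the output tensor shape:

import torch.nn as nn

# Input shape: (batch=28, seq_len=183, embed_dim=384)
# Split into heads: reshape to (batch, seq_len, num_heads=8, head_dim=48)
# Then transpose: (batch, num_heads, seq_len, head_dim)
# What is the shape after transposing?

Input shape: (28, 183, 384)
  -> after reshape: (28, 183, 8, 48)
Output shape: (28, 8, 183, 48)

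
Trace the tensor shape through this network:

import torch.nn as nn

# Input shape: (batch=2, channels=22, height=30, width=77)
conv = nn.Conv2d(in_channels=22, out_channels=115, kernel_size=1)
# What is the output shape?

Input shape: (2, 22, 30, 77)
Output shape: (2, 115, 30, 77)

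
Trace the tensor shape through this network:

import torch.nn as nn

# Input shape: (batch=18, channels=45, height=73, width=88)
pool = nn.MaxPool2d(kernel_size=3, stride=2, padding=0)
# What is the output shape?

Input shape: (18, 45, 73, 88)
Output shape: (18, 45, 36, 43)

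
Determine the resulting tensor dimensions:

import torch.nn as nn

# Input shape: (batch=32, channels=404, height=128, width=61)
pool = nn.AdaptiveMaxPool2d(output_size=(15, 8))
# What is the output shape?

Input shape: (32, 404, 128, 61)
Output shape: (32, 404, 15, 8)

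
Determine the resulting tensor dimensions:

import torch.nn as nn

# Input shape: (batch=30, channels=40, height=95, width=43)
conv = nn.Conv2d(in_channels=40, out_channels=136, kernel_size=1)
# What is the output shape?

Input shape: (30, 40, 95, 43)
Output shape: (30, 136, 95, 43)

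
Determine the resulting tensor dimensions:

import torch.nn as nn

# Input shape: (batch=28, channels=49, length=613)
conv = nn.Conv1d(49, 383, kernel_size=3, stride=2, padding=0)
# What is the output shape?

Input shape: (28, 49, 613)
Output shape: (28, 383, 306)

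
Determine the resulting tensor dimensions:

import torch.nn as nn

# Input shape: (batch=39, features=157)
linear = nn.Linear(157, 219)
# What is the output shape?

Input shape: (39, 157)
Output shape: (39, 219)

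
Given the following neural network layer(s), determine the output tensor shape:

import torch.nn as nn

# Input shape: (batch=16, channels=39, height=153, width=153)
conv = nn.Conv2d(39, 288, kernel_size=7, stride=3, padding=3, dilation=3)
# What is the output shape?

Input shape: (16, 39, 153, 153)
Output shape: (16, 288, 47, 47)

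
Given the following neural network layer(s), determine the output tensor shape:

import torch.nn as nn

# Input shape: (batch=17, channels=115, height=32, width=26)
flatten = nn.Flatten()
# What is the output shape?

Input shape: (17, 115, 32, 26)
Output shape: (17, 95680)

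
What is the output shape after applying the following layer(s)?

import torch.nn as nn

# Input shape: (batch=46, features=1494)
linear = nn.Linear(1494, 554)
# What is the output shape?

Input shape: (46, 1494)
Output shape: (46, 554)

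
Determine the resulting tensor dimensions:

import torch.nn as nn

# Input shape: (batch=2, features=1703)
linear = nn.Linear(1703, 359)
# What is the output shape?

Input shape: (2, 1703)
Output shape: (2, 359)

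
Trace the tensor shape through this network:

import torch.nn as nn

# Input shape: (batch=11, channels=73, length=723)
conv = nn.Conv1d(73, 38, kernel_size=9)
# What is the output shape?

Input shape: (11, 73, 723)
Output shape: (11, 38, 715)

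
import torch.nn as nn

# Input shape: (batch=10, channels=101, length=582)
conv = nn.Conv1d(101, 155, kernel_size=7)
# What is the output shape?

Input shape: (10, 101, 582)
Output shape: (10, 155, 576)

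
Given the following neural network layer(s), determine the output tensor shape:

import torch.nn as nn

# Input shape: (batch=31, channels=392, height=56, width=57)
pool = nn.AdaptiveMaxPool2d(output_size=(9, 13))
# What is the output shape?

Input shape: (31, 392, 56, 57)
Output shape: (31, 392, 9, 13)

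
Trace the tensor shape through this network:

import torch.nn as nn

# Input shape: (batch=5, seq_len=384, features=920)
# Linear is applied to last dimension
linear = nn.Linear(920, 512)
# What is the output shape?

Input shape: (5, 384, 920)
Output shape: (5, 384, 512)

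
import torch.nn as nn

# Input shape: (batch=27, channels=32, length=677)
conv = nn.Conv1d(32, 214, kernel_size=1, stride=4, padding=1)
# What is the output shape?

Input shape: (27, 32, 677)
Output shape: (27, 214, 170)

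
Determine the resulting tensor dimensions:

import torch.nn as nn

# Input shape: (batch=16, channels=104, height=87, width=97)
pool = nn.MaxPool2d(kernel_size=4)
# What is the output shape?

Input shape: (16, 104, 87, 97)
Output shape: (16, 104, 21, 24)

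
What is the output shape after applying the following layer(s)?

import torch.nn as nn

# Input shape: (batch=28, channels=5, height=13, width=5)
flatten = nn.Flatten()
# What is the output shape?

Input shape: (28, 5, 13, 5)
Output shape: (28, 325)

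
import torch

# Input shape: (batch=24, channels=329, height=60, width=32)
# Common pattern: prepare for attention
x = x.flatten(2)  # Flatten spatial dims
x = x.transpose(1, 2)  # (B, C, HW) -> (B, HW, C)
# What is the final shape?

Input shape: (24, 329, 60, 32)
  -> after flatten(2): (24, 329, 1920)
Output shape: (24, 1920, 329)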